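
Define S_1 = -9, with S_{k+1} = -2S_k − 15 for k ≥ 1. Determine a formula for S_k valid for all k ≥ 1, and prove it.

Claim: S_k = 2·(-2)^k − 5.

Base case: S_1 = -9, and 2·(-2)^1 − 5 = -4 − 5 = -9.
Assume S_j = 2·(-2)^j − 5 for some j ≥ 1.
Then S_{j+1} = -2S_j − 15 = -2·(2·(-2)^j − 5) − 15 = -4·(-2)^j + 10 − 15 = 2·(-2)^{j+1} − 5.
Hence S_k = 2·(-2)^k − 5 for every k ≥ 1, by induction.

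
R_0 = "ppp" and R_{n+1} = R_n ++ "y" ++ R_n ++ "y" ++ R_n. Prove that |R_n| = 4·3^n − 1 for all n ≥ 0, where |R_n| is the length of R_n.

Base case: |R_0| = 3, and 4·3^0 − 1 = 3.
Assume |R_m| = 4·3^m − 1.
Then |R_{m+1}| = 3|R_m| + 2 = 3(4·3^m − 1) + 2 = 4·3^{m+1} − 3 + 2 = 4·3^{m+1} − 1.
By induction, |R_n| = 4·3^n − 1 for all n ≥ 0.

|R_n| = 4·3^n − 1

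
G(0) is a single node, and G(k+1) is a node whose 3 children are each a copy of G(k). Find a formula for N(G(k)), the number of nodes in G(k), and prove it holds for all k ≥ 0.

Claim: N(G(k)) = (3^{k+1} − 1)/2.

Base case: N(G(0)) = 1, and (3^{0+1} − 1)/2 = 1.
Assume N(G(r)) = (3^{r+1} − 1)/2.
Then N(G(r+1)) = 1 + 3N(G(r)) = 1 + 3·(3^{r+1} − 1)/2 = 1 + (3^{r+2} − 3)/2 = (2 + 3^{r+2} − 3)/2 = (3^{r+2} − 1)/2.
So the formula holds for r+1, and by induction N(G(k)) = (3^{k+1} − 1)/2 for all k ≥ 0.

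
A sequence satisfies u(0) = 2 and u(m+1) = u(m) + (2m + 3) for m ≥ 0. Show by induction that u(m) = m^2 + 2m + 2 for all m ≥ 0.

Base case: u(0) = 2, and 0^2 + 2·0 + 2 = 2.
Assume u(j) = j^2 + 2j + 2.
Then u(j+1) = u(j) + (2j + 3) = (j^2 + 2j + 2) + (2j + 3) = j^2 + 4j + 5,
and (j+1)^2 + 2·(j+1) + 2 = j^2 + 4j + 5.
Hence u(m) = m^2 + 2m + 2 for every m ≥ 0, by induction.

u(m) = m^2 + 2m + 2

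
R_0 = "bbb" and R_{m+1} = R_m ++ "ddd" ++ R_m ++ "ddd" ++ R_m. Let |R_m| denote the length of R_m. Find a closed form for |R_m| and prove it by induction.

Claim: |R_m| = 6·3^m − 3.

Base case: |R_0| = 3, and 6·3^0 − 3 = 3.
Assume |R_r| = 6·3^r − 3.
Then |R_{r+1}| = 3|R_r| + 6 = 3(6·3^r − 3) + 6 = 6·3^{r+1} − 9 + 6 = 6·3^{r+1} − 3.
This completes the inductive step, so |R_m| = 6·3^m − 3 for all m ≥ 0.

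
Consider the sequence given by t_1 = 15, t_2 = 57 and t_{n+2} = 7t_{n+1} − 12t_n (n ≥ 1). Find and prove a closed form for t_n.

Claim: t_n = 3·4^n + 3^n.

Base cases: t_1 = 15 and 3·4^1 + 3^1 = 15; t_2 = 57 and 3·4^2 + 3^2 = 57.
Assume t_i = 3·4^i + 3^i for all 1 ≤ i ≤ j, where j ≥ 2.
Then t_{j+1} = 7t_j − 12t_{j−1} = 7·(3·4^j + 3^j) − 12·(3·4^{j−1} + 3^{j−1}) = 3·(7·4 − 12)4^{j−1} + (7·3 − 12)3^{j−1} = 48·4^{j−1} + 9·3^{j−1} = 3·4^{j+1} + 3^{j+1}.
This completes the inductive step, so t_n = 3·4^n + 3^n for all n ≥ 1.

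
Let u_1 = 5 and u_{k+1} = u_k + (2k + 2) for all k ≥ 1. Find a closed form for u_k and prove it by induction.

Claim: u_k = k^2 + k + 3.

Base case: u_1 = 5, and 1^2 + 1 + 3 = 5.
Assume u_r = r^2 + r + 3.
Then u_{r+1} = u_r + (2r + 2) = (r^2 + r + 3) + (2r + 2) = r^2 + 3r + 5,
and (r+1)^2 + (r+1) + 3 = r^2 + 3r + 5.
This completes the inductive step, so u_k = k^2 + k + 3 for all k ≥ 1.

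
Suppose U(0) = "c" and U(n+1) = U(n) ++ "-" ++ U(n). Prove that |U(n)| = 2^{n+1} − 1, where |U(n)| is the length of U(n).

Base case: |U(0)| = 1, and 2^{0+1} − 1 = 1.
Assume |U(j)| = 2^{j+1} − 1.
Then |U(j+1)| = |U(j)| + 1 + |U(j)| = 2|U(j)| + 1 = 2(2^{j+1} − 1) + 1 = 2^{j+2} − 2 + 1 = 2^{j+2} − 1.
This completes the inductive step, so |U(n)| = 2^{n+1} − 1 for all n ≥ 0.

|U(n)| = 2^{n+1} − 1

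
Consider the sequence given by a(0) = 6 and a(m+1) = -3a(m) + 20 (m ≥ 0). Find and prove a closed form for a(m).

Claim: a(m) = (-3)^m + 5.

Base case: a(0) = 6, and (-3)^0 + 5 = 1 + 5 = 6.
Assume a(k) = (-3)^k + 5 for some k ≥ 0.
Then a(k+1) = -3a(k) + 20 = -3·((-3)^k + 5) + 20 = -3·(-3)^k − 15 + 20 = (-3)^{k+1} + 5.
Hence a(m) = (-3)^m + 5 for every m ≥ 0, by induction.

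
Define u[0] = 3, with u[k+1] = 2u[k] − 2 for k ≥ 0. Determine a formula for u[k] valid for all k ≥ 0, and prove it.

Claim: u[k] = 2^k + 2.

Base case: u[0] = 3, and 2^0 + 2 = 1 + 2 = 3.
Assume u[m] = 2^m + 2 for some m ≥ 0.
Then u[m+1] = 2u[m] − 2 = 2·(2^m + 2) − 2 = 2^{m+1} + 4 − 2 = 2^{m+1} + 2.
Hence u[k] = 2^k + 2 for every k ≥ 0, by induction.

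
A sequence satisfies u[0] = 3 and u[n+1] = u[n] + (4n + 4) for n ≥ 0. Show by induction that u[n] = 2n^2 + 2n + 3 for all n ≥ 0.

Base case: u[0] = 3, and 2·0^2 + 2·0 + 3 = 3.
Assume u[m] = 2m^2 + 2m + 3.
Then u[m+1] = u[m] + (4m + 4) = (2m^2 + 2m + 3) + (4m + 4) = 2m^2 + 6m + 7,
and 2·(m+1)^2 + 2·(m+1) + 3 = 2m^2 + 6m + 7.
Hence u[n] = 2n^2 + 2n + 3 for every n ≥ 0, by induction.

u[n] = 2n^2 + 2n + 3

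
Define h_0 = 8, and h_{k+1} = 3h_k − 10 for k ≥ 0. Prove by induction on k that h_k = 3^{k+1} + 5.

Base case: h_0 = 8, and 3^{0+1} + 5 = 3 + 5 = 8.
Assume h_j = 3^{j+1} + 5 for some j ≥ 0.
Then h_{j+1} = 3h_j − 10 = 3·(3^{j+1} + 5) − 10 = 3^{j+2} + 15 − 10 = 3^{j+2} + 5.
By induction, h_k = 3^{k+1} + 5 for all k ≥ 0.

h_k = 3^{k+1} + 5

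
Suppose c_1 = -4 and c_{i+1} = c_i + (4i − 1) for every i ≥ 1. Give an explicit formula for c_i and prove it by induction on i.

Claim: c_i = 2i^2 − 3i − 3.

Base case: c_1 = -4, and 2·1^2 − 3·1 − 3 = -4.
Assume c_r = 2r^2 − 3r − 3.
Then c_{r+1} = c_r + (4r − 1) = (2r^2 − 3r − 3) + (4r − 1) = 2r^2 + r − 4,
and 2·(r+1)^2 − 3·(r+1) − 3 = 2r^2 + r − 4.
Hence c_i = 2i^2 − 3i − 3 for every i ≥ 1, by induction.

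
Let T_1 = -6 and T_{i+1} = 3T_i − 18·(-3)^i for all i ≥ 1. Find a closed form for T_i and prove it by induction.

Claim: T_i = 3^i + 3·(-3)^i.

Base case: T_1 = -6, and 3^1 + 3·(-3)^1 = 3 − 9 = -6.
Assume T_m = 3^m + 3·(-3)^m for some m ≥ 1.
Then T_{m+1} = 3T_m − 18·(-3)^m = 3·(3^m + 3·(-3)^m) − 18·(-3)^m = 3^{m+1} + 9·(-3)^m − 18·(-3)^m = 3^{m+1} − 9·(-3)^m = 3^{m+1} + 3·(-3)^{m+1}.
So the formula holds for m+1, and by induction T_i = 3^i + 3·(-3)^i for all i ≥ 1.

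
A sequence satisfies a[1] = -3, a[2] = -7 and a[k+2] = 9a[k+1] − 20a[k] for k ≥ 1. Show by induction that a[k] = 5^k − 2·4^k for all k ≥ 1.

Base cases: a[1] = -3 and 5^1 − 2·4^1 = -3; a[2] = -7 and 5^2 − 2·4^2 = -7.
Assume a[j] = 5^j − 2·4^j for all 1 ≤ j ≤ r, where r ≥ 2.
Then a[r+1] = 9a[r] − 20a[r−1] = 9·(5^r − 2·4^r) − 20·(5^{r−1} − 2·4^{r−1}) = (9·5 − 20)5^{r−1} − 2·(9·4 − 20)4^{r−1} = 25·5^{r−1} − 32·4^{r−1} = 5^{r+1} − 2·4^{r+1}.
By strong induction, a[k] = 5^k − 2·4^k for all k ≥ 1.

a[k] = 5^k − 2·4^k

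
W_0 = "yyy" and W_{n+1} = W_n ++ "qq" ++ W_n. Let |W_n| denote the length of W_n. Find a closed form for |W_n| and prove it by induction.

Claim: |W_n| = 5·2^n − 2.

Base case: |W_0| = 3, and 5·2^0 − 2 = 3.
Assume |W_j| = 5·2^j − 2.
Then |W_{j+1}| = |W_j| + 2 + |W_j| = 2|W_j| + 2 = 2(5·2^j − 2) + 2 = 5·2^{j+1} − 4 + 2 = 5·2^{j+1} − 2.
So the formula holds for j+1, and by induction |W_n| = 5·2^n − 2 for all n ≥ 0.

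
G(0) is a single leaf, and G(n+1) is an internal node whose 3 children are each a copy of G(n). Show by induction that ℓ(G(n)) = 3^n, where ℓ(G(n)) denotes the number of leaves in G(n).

Base case: ℓ(G(0)) = 1, and 3^0 = 1.
Assume ℓ(G(m)) = 3^m.
Then ℓ(G(m+1)) = 3·ℓ(G(m)) = 3·3^m = 3^{m+1}.
By induction, ℓ(G(n)) = 3^n for all n ≥ 0.

ℓ(G(n)) = 3^n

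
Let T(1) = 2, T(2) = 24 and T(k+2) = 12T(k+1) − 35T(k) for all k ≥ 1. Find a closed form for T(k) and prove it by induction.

Claim: T(k) = -5^k + 7^k.

Base cases: T(1) = 2 and -5^1 + 7^1 = 2; T(2) = 24 and -5^2 + 7^2 = 24.
Assume T(j) = -5^j + 7^j for all 1 ≤ j ≤ m, where m ≥ 2.
Then T(m+1) = 12T(m) − 35T(m−1) = 12·(-5^m + 7^m) − 35·(-5^{m−1} + 7^{m−1}) = -(12·5 − 35)5^{m−1} + (12·7 − 35)7^{m−1} = -25·5^{m−1} + 49·7^{m−1} = -5^{m+1} + 7^{m+1}.
By strong induction, T(k) = -5^k + 7^k for all k ≥ 1.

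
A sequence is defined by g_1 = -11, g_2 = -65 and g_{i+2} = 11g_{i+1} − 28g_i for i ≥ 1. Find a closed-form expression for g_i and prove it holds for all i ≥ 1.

Claim: g_i = -4^i − 7^i.

Base cases: g_1 = -11 and -4^1 − 7^1 = -11; g_2 = -65 and -4^2 − 7^2 = -65.
Assume g_t = -4^t − 7^t for all 1 ≤ t ≤ j, where j ≥ 2.
Then g_{j+1} = 11g_j − 28g_{j−1} = 11·(-4^j − 7^j) − 28·(-4^{j−1} − 7^{j−1}) = -(11·4 − 28)4^{j−1} − (11·7 − 28)7^{j−1} = -16·4^{j−1} − 49·7^{j−1} = -4^{j+1} − 7^{j+1}.
By strong induction, g_i = -4^i − 7^i for all i ≥ 1.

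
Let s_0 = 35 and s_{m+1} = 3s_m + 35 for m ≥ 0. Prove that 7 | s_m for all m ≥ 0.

Base case: s_0 = 35 = 7·5, so 7 | s_0.
Assume 7 | s_r, so s_r = 7t for some integer t.
Then s_{r+1} = 3s_r + 35 = 3·(7t) + 35 = 7(3t + 5), so 7 | s_{r+1}.
Hence 7 | s_m for every m ≥ 0, by induction.

7 | s_m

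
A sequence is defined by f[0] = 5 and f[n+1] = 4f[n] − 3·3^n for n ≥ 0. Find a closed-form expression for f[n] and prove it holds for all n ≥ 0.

Claim: f[n] = 2·4^n + 3·3^n.

Base case: f[0] = 5, and 2·4^0 + 3·3^0 = 2 + 3 = 5.
Assume f[r] = 2·4^r + 3·3^r for some r ≥ 0.
Then f[r+1] = 4f[r] − 3·3^r = 4·(2·4^r + 3·3^r) − 3·3^r = 2·4^{r+1} + 12·3^r − 3·3^r = 2·4^{r+1} + 9·3^r = 2·4^{r+1} + 3·3^{r+1}.
By induction, f[n] = 2·4^n + 3·3^n for all n ≥ 0.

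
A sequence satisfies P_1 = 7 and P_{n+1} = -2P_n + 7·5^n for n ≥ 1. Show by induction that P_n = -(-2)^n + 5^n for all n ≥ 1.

Base case: P_1 = 7, and -(-2)^1 + 5^1 = 2 + 5 = 7.
Assume P_j = -(-2)^j + 5^j for some j ≥ 1.
Then P_{j+1} = -2P_j + 7·5^j = -2·(-(-2)^j + 5^j) + 7·5^j = -(-2)^{j+1} − 2·5^j + 7·5^j = -(-2)^{j+1} + 5·5^j = -(-2)^{j+1} + 5^{j+1}.
So the formula holds for j+1, and by induction P_n = -(-2)^n + 5^n for all n ≥ 1.

P_n = -(-2)^n + 5^n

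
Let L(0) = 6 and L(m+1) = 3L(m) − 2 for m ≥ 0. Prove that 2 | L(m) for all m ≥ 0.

Base case: L(0) = 6 = 2·3, so 2 | L(0).
Assume 2 | L(j), so L(j) = 2t for some integer t.
Then L(j+1) = 3L(j) − 2 = 3·(2t) − 2 = 2(3t − 1), so 2 | L(j+1).
Hence 2 | L(m) for every m ≥ 0, by induction.

2 | L(m)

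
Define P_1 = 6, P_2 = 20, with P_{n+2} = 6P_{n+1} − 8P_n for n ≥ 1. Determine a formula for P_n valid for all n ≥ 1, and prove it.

Claim: P_n = 2^n + 4^n.

Base cases: P_1 = 6 and 2^1 + 4^1 = 6; P_2 = 20 and 2^2 + 4^2 = 20.
Assume P_j = 2^j + 4^j for all 1 ≤ j ≤ k, where k ≥ 2.
Then P_{k+1} = 6P_k − 8P_{k−1} = 6·(2^k + 4^k) − 8·(2^{k−1} + 4^{k−1}) = (6·2 − 8)2^{k−1} + (6·4 − 8)4^{k−1} = 4·2^{k−1} + 16·4^{k−1} = 2^{k+1} + 4^{k+1}.
So the formula holds for k+1, and by strong induction P_n = 2^n + 4^n for all n ≥ 1.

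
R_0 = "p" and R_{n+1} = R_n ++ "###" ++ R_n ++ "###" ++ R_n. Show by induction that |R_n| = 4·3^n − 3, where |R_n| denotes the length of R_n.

Base case: |R_0| = 1, and 4·3^0 − 3 = 1.
Assume |R_j| = 4·3^j − 3.
Then |R_{j+1}| = 3|R_j| + 6 = 3(4·3^j − 3) + 6 = 4·3^{j+1} − 9 + 6 = 4·3^{j+1} − 3.
By induction, |R_n| = 4·3^n − 3 for all n ≥ 0.

|R_n| = 4·3^n − 3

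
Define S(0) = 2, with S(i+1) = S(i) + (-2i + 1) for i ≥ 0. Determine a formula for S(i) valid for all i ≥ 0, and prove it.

Claim: S(i) = -i^2 + 2i + 2.

Base case: S(0) = 2, and -0^2 + 2·0 + 2 = 2.
Assume S(r) = -r^2 + 2r + 2.
Then S(r+1) = S(r) + (-2r + 1) = (-r^2 + 2r + 2) + (-2r + 1) = -r^2 + 3,
and -(r+1)^2 + 2·(r+1) + 2 = -r^2 + 3.
This completes the inductive step, so S(i) = -i^2 + 2i + 2 for all i ≥ 0.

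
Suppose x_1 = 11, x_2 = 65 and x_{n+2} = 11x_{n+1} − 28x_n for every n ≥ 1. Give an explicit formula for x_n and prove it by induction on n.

Claim: x_n = 7^n + 4^n.

Base cases: x_1 = 11 and 7^1 + 4^1 = 11; x_2 = 65 and 7^2 + 4^2 = 65.
Assume x_j = 7^j + 4^j for all 1 ≤ j ≤ m, where m ≥ 2.
Then x_{m+1} = 11x_m − 28x_{m−1} = 11·(7^m + 4^m) − 28·(7^{m−1} + 4^{m−1}) = (11·7 − 28)7^{m−1} + (11·4 − 28)4^{m−1} = 49·7^{m−1} + 16·4^{m−1} = 7^{m+1} + 4^{m+1}.
This completes the inductive step, so x_n = 7^n + 4^n for all n ≥ 1.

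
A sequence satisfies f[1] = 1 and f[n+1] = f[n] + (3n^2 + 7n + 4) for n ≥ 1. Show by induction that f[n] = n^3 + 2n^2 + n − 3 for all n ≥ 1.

Base case: f[1] = 1, and 1^3 + 2·1^2 + 1 − 3 = 1.
Assume f[r] = r^3 + 2r^2 + r − 3.
Then f[r+1] = f[r] + (3r^2 + 7r + 4) = (r^3 + 2r^2 + r − 3) + (3r^2 + 7r + 4) = r^3 + 5r^2 + 8r + 1,
and (r+1)^3 + 2·(r+1)^2 + (r+1) − 3 = r^3 + 5r^2 + 8r + 1.
This completes the inductive step, so f[n] = n^3 + 2n^2 + n − 3 for all n ≥ 1.

f[n] = n^3 + 2n^2 + n − 3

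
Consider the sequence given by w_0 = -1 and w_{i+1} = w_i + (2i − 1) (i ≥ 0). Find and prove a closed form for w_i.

Claim: w_i = i^2 − 2i − 1.

Base case: w_0 = -1, and 0^2 − 2·0 − 1 = -1.
Assume w_k = k^2 − 2k − 1.
Then w_{k+1} = w_k + (2k − 1) = (k^2 − 2k − 1) + (2k − 1) = k^2 − 2,
and (k+1)^2 − 2·(k+1) − 1 = k^2 − 2.
This completes the inductive step, so w_i = i^2 − 2i − 1 for all i ≥ 0.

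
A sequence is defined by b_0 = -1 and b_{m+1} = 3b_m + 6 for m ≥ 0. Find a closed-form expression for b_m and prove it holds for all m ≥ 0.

Claim: b_m = 2·3^m − 3.

Base case: b_0 = -1, and 2·3^0 − 3 = 2 − 3 = -1.
Assume b_k = 2·3^k − 3 for some k ≥ 0.
Then b_{k+1} = 3b_k + 6 = 3·(2·3^k − 3) + 6 = 6·3^k − 9 + 6 = 2·3^{k+1} − 3.
So the formula holds for k+1, and by induction b_m = 2·3^m − 3 for all m ≥ 0.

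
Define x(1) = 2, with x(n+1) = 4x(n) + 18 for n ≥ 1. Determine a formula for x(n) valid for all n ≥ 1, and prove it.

Claim: x(n) = 2·4^n − 6.

Base case: x(1) = 2, and 2·4^1 − 6 = 8 − 6 = 2.
Assume x(k) = 2·4^k − 6 for some k ≥ 1.
Then x(k+1) = 4x(k) + 18 = 4·(2·4^k − 6) + 18 = 8·4^k − 24 + 18 = 2·4^{k+1} − 6.
So the formula holds for k+1, and by induction x(n) = 2·4^n − 6 for all n ≥ 1.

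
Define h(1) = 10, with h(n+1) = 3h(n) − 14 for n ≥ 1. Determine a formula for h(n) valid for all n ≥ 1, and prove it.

Claim: h(n) = 3^n + 7.

Base case: h(1) = 10, and 3^1 + 7 = 3 + 7 = 10.
Assume h(r) = 3^r + 7 for some r ≥ 1.
Then h(r+1) = 3h(r) − 14 = 3·(3^r + 7) − 14 = 3^{r+1} + 21 − 14 = 3^{r+1} + 7.
This completes the inductive step, so h(n) = 3^n + 7 for all n ≥ 1.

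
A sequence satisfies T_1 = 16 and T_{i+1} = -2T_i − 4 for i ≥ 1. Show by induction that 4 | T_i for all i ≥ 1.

Base case: T_1 = 16 = 4·4, so 4 | T_1.
Assume 4 | T_k, so T_k = 4t for some integer t.
Then T_{k+1} = -2T_k − 4 = -2·(4t) − 4 = 4(-2t − 1), so 4 | T_{k+1}.
Hence 4 | T_i for every i ≥ 1, by induction.

4 | T_i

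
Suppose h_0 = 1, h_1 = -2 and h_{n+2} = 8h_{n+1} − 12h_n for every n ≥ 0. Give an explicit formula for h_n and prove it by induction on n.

Claim: h_n = -6^n + 2·2^n.

Base cases: h_0 = 1 and -6^0 + 2·2^0 = 1; h_1 = -2 and -6^1 + 2·2^1 = -2.
Assume h_j = -6^j + 2·2^j for all 0 ≤ j ≤ r, where r ≥ 1.
Then h_{r+1} = 8h_r − 12h_{r−1} = 8·(-6^r + 2·2^r) − 12·(-6^{r−1} + 2·2^{r−1}) = -(8·6 − 12)6^{r−1} + 2·(8·2 − 12)2^{r−1} = -36·6^{r−1} + 8·2^{r−1} = -6^{r+1} + 2·2^{r+1}.
By strong induction, h_n = -6^n + 2·2^n for all n ≥ 0.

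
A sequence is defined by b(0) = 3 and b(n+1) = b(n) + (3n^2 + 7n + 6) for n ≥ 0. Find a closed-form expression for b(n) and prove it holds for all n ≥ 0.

Claim: b(n) = n^3 + 2n^2 + 3n + 3.

Base case: b(0) = 3, and 0^3 + 2·0^2 + 3·0 + 3 = 3.
Assume b(r) = r^3 + 2r^2 + 3r + 3.
Then b(r+1) = b(r) + (3r^2 + 7r + 6) = (r^3 + 2r^2 + 3r + 3) + (3r^2 + 7r + 6) = r^3 + 5r^2 + 10r + 9,
and (r+1)^3 + 2·(r+1)^2 + 3·(r+1) + 3 = r^3 + 5r^2 + 10r + 9.
By induction, b(n) = n^3 + 2n^2 + 3n + 3 for all n ≥ 0.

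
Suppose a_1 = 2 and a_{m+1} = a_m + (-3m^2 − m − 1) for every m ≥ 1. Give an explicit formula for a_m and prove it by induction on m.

Claim: a_m = -m^3 + m^2 − m + 3.

Base case: a_1 = 2, and -1^3 + 1^2 − 1 + 3 = 2.
Assume a_r = -r^3 + r^2 − r + 3.
Then a_{r+1} = a_r + (-3r^2 − r − 1) = (-r^3 + r^2 − r + 3) + (-3r^2 − r − 1) = -r^3 − 2r^2 − 2r + 2,
and -(r+1)^3 + (r+1)^2 − (r+1) + 3 = -r^3 − 2r^2 − 2r + 2.
Hence a_m = -m^3 + m^2 − m + 3 for every m ≥ 1, by induction.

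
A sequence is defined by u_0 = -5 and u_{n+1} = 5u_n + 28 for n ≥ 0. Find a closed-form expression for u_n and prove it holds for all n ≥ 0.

Claim: u_n = 2·5^n − 7.

Base case: u_0 = -5, and 2·5^0 − 7 = 2 − 7 = -5.
Assume u_k = 2·5^k − 7 for some k ≥ 0.
Then u_{k+1} = 5u_k + 28 = 5·(2·5^k − 7) + 28 = 10·5^k − 35 + 28 = 2·5^{k+1} − 7.
By induction, u_n = 2·5^n − 7 for all n ≥ 0.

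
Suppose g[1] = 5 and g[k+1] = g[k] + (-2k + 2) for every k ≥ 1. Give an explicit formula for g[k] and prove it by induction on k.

Claim: g[k] = -k^2 + 3k + 3.

Base case: g[1] = 5, and -1^2 + 3·1 + 3 = 5.
Assume g[r] = -r^2 + 3r + 3.
Then g[r+1] = g[r] + (-2r + 2) = (-r^2 + 3r + 3) + (-2r + 2) = -r^2 + r + 5,
and -(r+1)^2 + 3·(r+1) + 3 = -r^2 + r + 5.
This completes the inductive step, so g[k] = -k^2 + 3k + 3 for all k ≥ 1.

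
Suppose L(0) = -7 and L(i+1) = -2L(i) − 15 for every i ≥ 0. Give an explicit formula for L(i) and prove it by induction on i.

Claim: L(i) = -2·(-2)^i − 5.

Base case: L(0) = -7, and -2·(-2)^0 − 5 = -2 − 5 = -7.
Assume L(j) = -2·(-2)^j − 5 for some j ≥ 0.
Then L(j+1) = -2L(j) − 15 = -2·(-2·(-2)^j − 5) − 15 = 4·(-2)^j + 10 − 15 = -2·(-2)^{j+1} − 5.
So the formula holds for j+1, and by induction L(i) = -2·(-2)^i − 5 for all i ≥ 0.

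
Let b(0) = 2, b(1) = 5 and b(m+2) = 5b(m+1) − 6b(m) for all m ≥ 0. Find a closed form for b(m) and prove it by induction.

Claim: b(m) = 2^m + 3^m.

Base cases: b(0) = 2 and 2^0 + 3^0 = 2; b(1) = 5 and 2^1 + 3^1 = 5.
Assume b(j) = 2^j + 3^j for all 0 ≤ j ≤ k, where k ≥ 1.
Then b(k+1) = 5b(k) − 6b(k−1) = 5·(2^k + 3^k) − 6·(2^{k−1} + 3^{k−1}) = (5·2 − 6)2^{k−1} + (5·3 − 6)3^{k−1} = 4·2^{k−1} + 9·3^{k−1} = 2^{k+1} + 3^{k+1}.
Hence b(m) = 2^m + 3^m for every m ≥ 0, by strong induction.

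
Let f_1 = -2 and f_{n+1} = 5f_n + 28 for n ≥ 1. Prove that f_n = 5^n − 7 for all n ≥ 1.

Base case: f_1 = -2, and 5^1 − 7 = 5 − 7 = -2.
Assume f_m = 5^m − 7 for some m ≥ 1.
Then f_{m+1} = 5f_m + 28 = 5·(5^m − 7) + 28 = 5^{m+1} − 35 + 28 = 5^{m+1} − 7.
By induction, f_n = 5^n − 7 for all n ≥ 1.

f_n = 5^n − 7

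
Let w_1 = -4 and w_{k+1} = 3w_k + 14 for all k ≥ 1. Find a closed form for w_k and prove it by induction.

Claim: w_k = 3^k − 7.

Base case: w_1 = -4, and 3^1 − 7 = 3 − 7 = -4.
Assume w_j = 3^j − 7 for some j ≥ 1.
Then w_{j+1} = 3w_j + 14 = 3·(3^j − 7) + 14 = 3^{j+1} − 21 + 14 = 3^{j+1} − 7.
This completes the inductive step, so w_k = 3^k − 7 for all k ≥ 1.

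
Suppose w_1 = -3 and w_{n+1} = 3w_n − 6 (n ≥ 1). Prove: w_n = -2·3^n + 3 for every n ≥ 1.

Base case: w_1 = -3, and -2·3^1 + 3 = -6 + 3 = -3.
Assume w_r = -2·3^r + 3 for some r ≥ 1.
Then w_{r+1} = 3w_r − 6 = 3·(-2·3^r + 3) − 6 = -6·3^r + 9 − 6 = -2·3^{r+1} + 3.
Hence w_n = -2·3^n + 3 for every n ≥ 1, by induction.

w_n = -2·3^n + 3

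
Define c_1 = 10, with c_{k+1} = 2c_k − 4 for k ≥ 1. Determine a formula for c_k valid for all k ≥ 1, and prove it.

Claim: c_k = 3·2^k + 4.

Base case: c_1 = 10, and 3·2^1 + 4 = 6 + 4 = 10.
Assume c_r = 3·2^r + 4 for some r ≥ 1.
Then c_{r+1} = 2c_r − 4 = 2·(3·2^r + 4) − 4 = 6·2^r + 8 − 4 = 3·2^{r+1} + 4.
Hence c_k = 3·2^k + 4 for every k ≥ 1, by induction.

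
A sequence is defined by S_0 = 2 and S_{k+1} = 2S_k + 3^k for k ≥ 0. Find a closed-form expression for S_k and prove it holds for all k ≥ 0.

Claim: S_k = 2^k + 3^k.

Base case: S_0 = 2, and 2^0 + 3^0 = 1 + 1 = 2.
Assume S_j = 2^j + 3^j for some j ≥ 0.
Then S_{j+1} = 2S_j + 3^j = 2·(2^j + 3^j) + 3^j = 2^{j+1} + 2·3^j + 3^j = 2^{j+1} + 3·3^j = 2^{j+1} + 3^{j+1}.
This completes the inductive step, so S_k = 2^k + 3^k for all k ≥ 0.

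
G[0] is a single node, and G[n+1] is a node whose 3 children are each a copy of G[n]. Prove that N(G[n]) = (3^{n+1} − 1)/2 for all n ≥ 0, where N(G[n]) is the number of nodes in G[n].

Base case: N(G[0]) = 1, and (3^{0+1} − 1)/2 = 1.
Assume N(G[k]) = (3^{k+1} − 1)/2.
Then N(G[k+1]) = 1 + 3N(G[k]) = 1 + 3·(3^{k+1} − 1)/2 = 1 + (3^{k+2} − 3)/2 = (2 + 3^{k+2} − 3)/2 = (3^{k+2} − 1)/2.
This completes the inductive step, so N(G[n]) = (3^{n+1} − 1)/2 for all n ≥ 0.

N(G[n]) = (3^{n+1} − 1)/2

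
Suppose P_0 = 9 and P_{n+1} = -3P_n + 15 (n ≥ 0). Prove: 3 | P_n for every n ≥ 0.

Base case: P_0 = 9 = 3·3, so 3 | P_0.
Assume 3 | P_m, so P_m = 3t for some integer t.
Then P_{m+1} = -3P_m + 15 = -3·(3t) + 15 = 3(-3t + 5), so 3 | P_{m+1}.
This completes the inductive step, so 3 | P_n for all n ≥ 0.

3 | P_n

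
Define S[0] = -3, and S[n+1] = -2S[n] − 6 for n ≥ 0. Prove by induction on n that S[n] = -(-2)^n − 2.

Base case: S[0] = -3, and -(-2)^0 − 2 = -1 − 2 = -3.
Assume S[r] = -(-2)^r − 2 for some r ≥ 0.
Then S[r+1] = -2S[r] − 6 = -2·(-(-2)^r − 2) − 6 = 2·(-2)^r + 4 − 6 = -(-2)^{r+1} − 2.
Hence S[n] = -(-2)^n − 2 for every n ≥ 0, by induction.

S[n] = -(-2)^n − 2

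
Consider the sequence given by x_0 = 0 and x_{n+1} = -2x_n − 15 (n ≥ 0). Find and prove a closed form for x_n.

Claim: x_n = 5·(-2)^n − 5.

Base case: x_0 = 0, and 5·(-2)^0 − 5 = 5 − 5 = 0.
Assume x_r = 5·(-2)^r − 5 for some r ≥ 0.
Then x_{r+1} = -2x_r − 15 = -2·(5·(-2)^r − 5) − 15 = -10·(-2)^r + 10 − 15 = 5·(-2)^{r+1} − 5.
This completes the inductive step, so x_n = 5·(-2)^n − 5 for all n ≥ 0.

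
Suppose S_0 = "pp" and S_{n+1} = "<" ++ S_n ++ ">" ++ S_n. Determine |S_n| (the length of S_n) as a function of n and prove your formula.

Claim: |S_n| = 2^{n+2} − 2.

Base case: |S_0| = 2, and 2^{0+2} − 2 = 2.
Assume |S_r| = 2^{r+2} − 2.
Then |S_{r+1}| = 1 + |S_r| + 1 + |S_r| = 2|S_r| + 2 = 2(2^{r+2} − 2) + 2 = 2^{r+3} − 4 + 2 = 2^{r+3} − 2.
So the formula holds for r+1, and by induction |S_n| = 2^{n+2} − 2 for all n ≥ 0.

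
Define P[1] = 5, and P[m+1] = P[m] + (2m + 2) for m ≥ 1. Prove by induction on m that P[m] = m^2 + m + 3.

Base case: P[1] = 5, and 1^2 + 1 + 3 = 5.
Assume P[j] = j^2 + j + 3.
Then P[j+1] = P[j] + (2j + 2) = (j^2 + j + 3) + (2j + 2) = j^2 + 3j + 5,
and (j+1)^2 + (j+1) + 3 = j^2 + 3j + 5.
By induction, P[m] = m^2 + m + 3 for all m ≥ 1.

P[m] = m^2 + m + 3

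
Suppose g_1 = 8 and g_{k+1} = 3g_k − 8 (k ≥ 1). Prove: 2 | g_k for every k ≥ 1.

Base case: g_1 = 8 = 2·4, so 2 | g_1.
Assume 2 | g_j, so g_j = 2t for some integer t.
Then g_{j+1} = 3g_j − 8 = 3·(2t) − 8 = 2(3t − 4), so 2 | g_{j+1}.
So the property holds for j+1, and by induction 2 | g_k for all k ≥ 1.

2 | g_k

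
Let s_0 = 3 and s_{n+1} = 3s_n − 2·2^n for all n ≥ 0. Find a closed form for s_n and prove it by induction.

Claim: s_n = 3^n + 2·2^n.

Base case: s_0 = 3, and 3^0 + 2·2^0 = 1 + 2 = 3.
Assume s_m = 3^m + 2·2^m for some m ≥ 0.
Then s_{m+1} = 3s_m − 2·2^m = 3·(3^m + 2·2^m) − 2·2^m = 3^{m+1} + 6·2^m − 2·2^m = 3^{m+1} + 4·2^m = 3^{m+1} + 2·2^{m+1}.
By induction, s_n = 3^n + 2·2^n for all n ≥ 0.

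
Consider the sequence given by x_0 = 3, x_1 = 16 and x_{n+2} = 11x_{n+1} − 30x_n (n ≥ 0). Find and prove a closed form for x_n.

Claim: x_n = 6^n + 2·5^n.

Base cases: x_0 = 3 and 6^0 + 2·5^0 = 3; x_1 = 16 and 6^1 + 2·5^1 = 16.
Assume x_j = 6^j + 2·5^j for all 0 ≤ j ≤ m, where m ≥ 1.
Then x_{m+1} = 11x_m − 30x_{m−1} = 11·(6^m + 2·5^m) − 30·(6^{m−1} + 2·5^{m−1}) = (11·6 − 30)6^{m−1} + 2·(11·5 − 30)5^{m−1} = 36·6^{m−1} + 50·5^{m−1} = 6^{m+1} + 2·5^{m+1}.
Hence x_n = 6^n + 2·5^n for every n ≥ 0, by strong induction.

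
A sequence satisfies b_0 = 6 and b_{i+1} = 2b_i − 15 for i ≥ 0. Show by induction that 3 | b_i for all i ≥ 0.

Base case: b_0 = 6 = 3·2, so 3 | b_0.
Assume 3 | b_k, so b_k = 3t for some integer t.
Then b_{k+1} = 2b_k − 15 = 2·(3t) − 15 = 3(2t − 5), so 3 | b_{k+1}.
So the property holds for k+1, and by induction 3 | b_i for all i ≥ 0.

3 | b_i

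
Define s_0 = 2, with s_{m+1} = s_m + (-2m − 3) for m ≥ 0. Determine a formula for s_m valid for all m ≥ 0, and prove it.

Claim: s_m = -m^2 − 2m + 2.

Base case: s_0 = 2, and -0^2 − 2·0 + 2 = 2.
Assume s_r = -r^2 − 2r + 2.
Then s_{r+1} = s_r + (-2r − 3) = (-r^2 − 2r + 2) + (-2r − 3) = -r^2 − 4r − 1,
and -(r+1)^2 − 2·(r+1) + 2 = -r^2 − 4r − 1.
This completes the inductive step, so s_m = -m^2 − 2m + 2 for all m ≥ 0.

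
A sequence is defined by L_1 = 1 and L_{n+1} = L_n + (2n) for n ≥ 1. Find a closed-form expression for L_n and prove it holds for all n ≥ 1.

Claim: L_n = n^2 − n + 1.

Base case: L_1 = 1, and 1^2 − 1 + 1 = 1.
Assume L_j = j^2 − j + 1.
Then L_{j+1} = L_j + (2j) = (j^2 − j + 1) + (2j) = j^2 + j + 1,
and (j+1)^2 − (j+1) + 1 = j^2 + j + 1.
By induction, L_n = n^2 − n + 1 for all n ≥ 1.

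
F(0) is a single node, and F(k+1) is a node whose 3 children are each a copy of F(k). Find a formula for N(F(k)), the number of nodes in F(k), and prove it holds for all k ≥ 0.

Claim: N(F(k)) = (3^{k+1} − 1)/2.

Base case: N(F(0)) = 1, and (3^{0+1} − 1)/2 = 1.
Assume N(F(j)) = (3^{j+1} − 1)/2.
Then N(F(j+1)) = 1 + 3N(F(j)) = 1 + 3·(3^{j+1} − 1)/2 = 1 + (3^{j+2} − 3)/2 = (2 + 3^{j+2} − 3)/2 = (3^{j+2} − 1)/2.
By induction, N(F(k)) = (3^{k+1} − 1)/2 for all k ≥ 0.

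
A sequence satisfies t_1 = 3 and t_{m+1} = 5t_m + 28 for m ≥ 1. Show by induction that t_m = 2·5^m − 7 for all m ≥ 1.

Base case: t_1 = 3, and 2·5^1 − 7 = 10 − 7 = 3.
Assume t_r = 2·5^r − 7 for some r ≥ 1.
Then t_{r+1} = 5t_r + 28 = 5·(2·5^r − 7) + 28 = 10·5^r − 35 + 28 = 2·5^{r+1} − 7.
So the formula holds for r+1, and by induction t_m = 2·5^m − 7 for all m ≥ 1.

t_m = 2·5^m − 7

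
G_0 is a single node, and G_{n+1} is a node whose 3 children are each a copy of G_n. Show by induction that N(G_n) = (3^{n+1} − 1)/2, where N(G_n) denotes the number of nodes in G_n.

Base case: N(G_0) = 1, and (3^{0+1} − 1)/2 = 1.
Assume N(G_r) = (3^{r+1} − 1)/2.
Then N(G_{r+1}) = 1 + 3N(G_r) = 1 + 3·(3^{r+1} − 1)/2 = 1 + (3^{r+2} − 3)/2 = (2 + 3^{r+2} − 3)/2 = (3^{r+2} − 1)/2.
So the formula holds for r+1, and by induction N(G_n) = (3^{n+1} − 1)/2 for all n ≥ 0.

N(G_n) = (3^{n+1} − 1)/2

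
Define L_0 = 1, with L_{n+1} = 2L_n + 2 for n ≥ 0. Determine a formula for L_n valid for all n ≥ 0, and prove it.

Claim: L_n = 3·2^n − 2.

Base case: L_0 = 1, and 3·2^0 − 2 = 3 − 2 = 1.
Assume L_k = 3·2^k − 2 for some k ≥ 0.
Then L_{k+1} = 2L_k + 2 = 2·(3·2^k − 2) + 2 = 6·2^k − 4 + 2 = 3·2^{k+1} − 2.
So the formula holds for k+1, and by induction L_n = 3·2^n − 2 for all n ≥ 0.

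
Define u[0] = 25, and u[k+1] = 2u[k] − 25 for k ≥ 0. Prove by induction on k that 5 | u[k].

Base case: u[0] = 25 = 5·5, so 5 | u[0].
Assume 5 | u[j], so u[j] = 5t for some integer t.
Then u[j+1] = 2u[j] − 25 = 2·(5t) − 25 = 5(2t − 5), so 5 | u[j+1].
This completes the inductive step, so 5 | u[k] for all k ≥ 0.

5 | u[k]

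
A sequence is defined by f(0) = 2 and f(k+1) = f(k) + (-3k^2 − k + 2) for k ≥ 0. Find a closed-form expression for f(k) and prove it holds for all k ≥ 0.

Claim: f(k) = -k^3 + k^2 + 2k + 2.

Base case: f(0) = 2, and -0^3 + 0^2 + 2·0 + 2 = 2.
Assume f(m) = -m^3 + m^2 + 2m + 2.
Then f(m+1) = f(m) + (-3m^2 − m + 2) = (-m^3 + m^2 + 2m + 2) + (-3m^2 − m + 2) = -m^3 − 2m^2 + m + 4,
and -(m+1)^3 + (m+1)^2 + 2·(m+1) + 2 = -m^3 − 2m^2 + m + 4.
This completes the inductive step, so f(k) = -k^3 + k^2 + 2k + 2 for all k ≥ 0.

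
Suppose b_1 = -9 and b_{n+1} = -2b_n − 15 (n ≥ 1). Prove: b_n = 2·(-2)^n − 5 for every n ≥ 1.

Base case: b_1 = -9, and 2·(-2)^1 − 5 = -4 − 5 = -9.
Assume b_j = 2·(-2)^j − 5 for some j ≥ 1.
Then b_{j+1} = -2b_j − 15 = -2·(2·(-2)^j − 5) − 15 = -4·(-2)^j + 10 − 15 = 2·(-2)^{j+1} − 5.
This completes the inductive step, so b_n = 2·(-2)^n − 5 for all n ≥ 1.

b_n = 2·(-2)^n − 5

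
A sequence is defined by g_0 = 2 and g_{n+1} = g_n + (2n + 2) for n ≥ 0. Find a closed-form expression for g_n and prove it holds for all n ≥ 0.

Claim: g_n = n^2 + n + 2.

Base case: g_0 = 2, and 0^2 + 0 + 2 = 2.
Assume g_m = m^2 + m + 2.
Then g_{m+1} = g_m + (2m + 2) = (m^2 + m + 2) + (2m + 2) = m^2 + 3m + 4,
and (m+1)^2 + (m+1) + 2 = m^2 + 3m + 4.
This completes the inductive step, so g_n = n^2 + n + 2 for all n ≥ 0.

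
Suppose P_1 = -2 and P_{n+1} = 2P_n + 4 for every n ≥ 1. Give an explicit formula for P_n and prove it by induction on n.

Claim: P_n = 2^n − 4.

Base case: P_1 = -2, and 2^1 − 4 = 2 − 4 = -2.
Assume P_j = 2^j − 4 for some j ≥ 1.
Then P_{j+1} = 2P_j + 4 = 2·(2^j − 4) + 4 = 2^{j+1} − 8 + 4 = 2^{j+1} − 4.
This completes the inductive step, so P_n = 2^n − 4 for all n ≥ 1.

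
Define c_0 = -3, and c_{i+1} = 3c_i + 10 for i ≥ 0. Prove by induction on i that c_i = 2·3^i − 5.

Base case: c_0 = -3, and 2·3^0 − 5 = 2 − 5 = -3.
Assume c_m = 2·3^m − 5 for some m ≥ 0.
Then c_{m+1} = 3c_m + 10 = 3·(2·3^m − 5) + 10 = 6·3^m − 15 + 10 = 2·3^{m+1} − 5.
So the formula holds for m+1, and by induction c_i = 2·3^i − 5 for all i ≥ 0.

c_i = 2·3^i − 5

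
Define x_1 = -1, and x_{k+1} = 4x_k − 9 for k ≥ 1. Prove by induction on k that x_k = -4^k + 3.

Base case: x_1 = -1, and -4^1 + 3 = -4 + 3 = -1.
Assume x_r = -4^r + 3 for some r ≥ 1.
Then x_{r+1} = 4x_r − 9 = 4·(-4^r + 3) − 9 = -4^{r+1} + 12 − 9 = -4^{r+1} + 3.
This completes the inductive step, so x_k = -4^k + 3 for all k ≥ 1.

x_k = -4^k + 3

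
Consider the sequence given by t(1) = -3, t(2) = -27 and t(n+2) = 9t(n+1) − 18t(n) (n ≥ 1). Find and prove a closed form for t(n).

Claim: t(n) = 3^n − 6^n.

Base cases: t(1) = -3 and 3^1 − 6^1 = -3; t(2) = -27 and 3^2 − 6^2 = -27.
Assume t(j) = 3^j − 6^j for all 1 ≤ j ≤ m, where m ≥ 2.
Then t(m+1) = 9t(m) − 18t(m−1) = 9·(3^m − 6^m) − 18·(3^{m−1} − 6^{m−1}) = (9·3 − 18)3^{m−1} − (9·6 − 18)6^{m−1} = 9·3^{m−1} − 36·6^{m−1} = 3^{m+1} − 6^{m+1}.
So the formula holds for m+1, and by strong induction t(n) = 3^n − 6^n for all n ≥ 1.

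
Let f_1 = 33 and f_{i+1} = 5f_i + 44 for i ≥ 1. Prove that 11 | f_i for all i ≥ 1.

Base case: f_1 = 33 = 11·3, so 11 | f_1.
Assume 11 | f_m, so f_m = 11t for some integer t.
Then f_{m+1} = 5f_m + 44 = 5·(11t) + 44 = 11(5t + 4), so 11 | f_{m+1}.
By induction, 11 | f_i for all i ≥ 1.

11 | f_i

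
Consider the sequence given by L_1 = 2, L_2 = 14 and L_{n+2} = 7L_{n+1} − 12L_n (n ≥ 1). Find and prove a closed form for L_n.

Claim: L_n = 2·4^n − 2·3^n.

Base cases: L_1 = 2 and 2·4^1 − 2·3^1 = 2; L_2 = 14 and 2·4^2 − 2·3^2 = 14.
Assume L_j = 2·4^j − 2·3^j for all 1 ≤ j ≤ r, where r ≥ 2.
Then L_{r+1} = 7L_r − 12L_{r−1} = 7·(2·4^r − 2·3^r) − 12·(2·4^{r−1} − 2·3^{r−1}) = 2·(7·4 − 12)4^{r−1} − 2·(7·3 − 12)3^{r−1} = 32·4^{r−1} − 18·3^{r−1} = 2·4^{r+1} − 2·3^{r+1}.
By strong induction, L_n = 2·4^n − 2·3^n for all n ≥ 1.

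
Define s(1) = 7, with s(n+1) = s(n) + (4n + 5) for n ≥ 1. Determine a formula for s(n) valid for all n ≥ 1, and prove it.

Claim: s(n) = 2n^2 + 3n + 2.

Base case: s(1) = 7, and 2·1^2 + 3·1 + 2 = 7.
Assume s(j) = 2j^2 + 3j + 2.
Then s(j+1) = s(j) + (4j + 5) = (2j^2 + 3j + 2) + (4j + 5) = 2j^2 + 7j + 7,
and 2·(j+1)^2 + 3·(j+1) + 2 = 2j^2 + 7j + 7.
By induction, s(n) = 2n^2 + 3n + 2 for all n ≥ 1.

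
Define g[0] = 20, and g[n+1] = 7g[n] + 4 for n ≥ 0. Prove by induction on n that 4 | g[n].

Base case: g[0] = 20 = 4·5, so 4 | g[0].
Assume 4 | g[m], so g[m] = 4t for some integer t.
Then g[m+1] = 7g[m] + 4 = 7·(4t) + 4 = 4(7t + 1), so 4 | g[m+1].
So the property holds for m+1, and by induction 4 | g[n] for all n ≥ 0.

4 | g[n]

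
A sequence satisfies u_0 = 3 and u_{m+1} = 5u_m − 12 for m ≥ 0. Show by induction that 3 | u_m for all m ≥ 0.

Base case: u_0 = 3 = 3·1, so 3 | u_0.
Assume 3 | u_r, so u_r = 3t for some integer t.
Then u_{r+1} = 5u_r − 12 = 5·(3t) − 12 = 3(5t − 4), so 3 | u_{r+1}.
This completes the inductive step, so 3 | u_m for all m ≥ 0.

3 | u_m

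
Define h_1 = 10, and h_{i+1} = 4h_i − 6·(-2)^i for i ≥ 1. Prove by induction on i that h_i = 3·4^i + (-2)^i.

Base case: h_1 = 10, and 3·4^1 + (-2)^1 = 12 − 2 = 10.
Assume h_j = 3·4^j + (-2)^j for some j ≥ 1.
Then h_{j+1} = 4h_j − 6·(-2)^j = 4·(3·4^j + (-2)^j) − 6·(-2)^j = 3·4^{j+1} + 4·(-2)^j − 6·(-2)^j = 3·4^{j+1} − 2·(-2)^j = 3·4^{j+1} + (-2)^{j+1}.
So the formula holds for j+1, and by induction h_i = 3·4^i + (-2)^i for all i ≥ 1.

h_i = 3·4^i + (-2)^i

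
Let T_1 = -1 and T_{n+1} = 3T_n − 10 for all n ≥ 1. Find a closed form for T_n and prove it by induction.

Claim: T_n = -2·3^n + 5.

Base case: T_1 = -1, and -2·3^1 + 5 = -6 + 5 = -1.
Assume T_j = -2·3^j + 5 for some j ≥ 1.
Then T_{j+1} = 3T_j − 10 = 3·(-2·3^j + 5) − 10 = -6·3^j + 15 − 10 = -2·3^{j+1} + 5.
Hence T_n = -2·3^n + 5 for every n ≥ 1, by induction.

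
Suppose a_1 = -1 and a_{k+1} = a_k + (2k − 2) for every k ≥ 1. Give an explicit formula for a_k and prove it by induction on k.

Claim: a_k = k^2 − 3k + 1.

Base case: a_1 = -1, and 1^2 − 3·1 + 1 = -1.
Assume a_j = j^2 − 3j + 1.
Then a_{j+1} = a_j + (2j − 2) = (j^2 − 3j + 1) + (2j − 2) = j^2 − j − 1,
and (j+1)^2 − 3·(j+1) + 1 = j^2 − j − 1.
By induction, a_k = k^2 − 3k + 1 for all k ≥ 1.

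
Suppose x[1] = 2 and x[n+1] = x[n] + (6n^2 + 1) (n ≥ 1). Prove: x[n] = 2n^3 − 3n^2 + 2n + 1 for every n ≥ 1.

Base case: x[1] = 2, and 2·1^3 − 3·1^2 + 2·1 + 1 = 2.
Assume x[k] = 2k^3 − 3k^2 + 2k + 1.
Then x[k+1] = x[k] + (6k^2 + 1) = (2k^3 − 3k^2 + 2k + 1) + (6k^2 + 1) = 2k^3 + 3k^2 + 2k + 2,
and 2·(k+1)^3 − 3·(k+1)^2 + 2·(k+1) + 1 = 2k^3 + 3k^2 + 2k + 2.
By induction, x[n] = 2n^3 − 3n^2 + 2n + 1 for all n ≥ 1.

x[n] = 2n^3 − 3n^2 + 2n + 1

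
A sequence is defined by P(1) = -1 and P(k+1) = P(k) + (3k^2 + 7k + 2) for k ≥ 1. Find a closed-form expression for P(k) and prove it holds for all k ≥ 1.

Claim: P(k) = k^3 + 2k^2 − k − 3.

Base case: P(1) = -1, and 1^3 + 2·1^2 − 1 − 3 = -1.
Assume P(j) = j^3 + 2j^2 − j − 3.
Then P(j+1) = P(j) + (3j^2 + 7j + 2) = (j^3 + 2j^2 − j − 3) + (3j^2 + 7j + 2) = j^3 + 5j^2 + 6j − 1,
and (j+1)^3 + 2·(j+1)^2 − (j+1) − 3 = j^3 + 5j^2 + 6j − 1.
By induction, P(k) = k^3 + 2k^2 − k − 3 for all k ≥ 1.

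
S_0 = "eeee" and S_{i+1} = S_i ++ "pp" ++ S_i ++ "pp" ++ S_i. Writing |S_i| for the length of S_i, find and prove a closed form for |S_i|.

Claim: |S_i| = 6·3^i − 2.

Base case: |S_0| = 4, and 6·3^0 − 2 = 4.
Assume |S_m| = 6·3^m − 2.
Then |S_{m+1}| = 3|S_m| + 4 = 3(6·3^m − 2) + 4 = 6·3^{m+1} − 6 + 4 = 6·3^{m+1} − 2.
So the formula holds for m+1, and by induction |S_i| = 6·3^i − 2 for all i ≥ 0.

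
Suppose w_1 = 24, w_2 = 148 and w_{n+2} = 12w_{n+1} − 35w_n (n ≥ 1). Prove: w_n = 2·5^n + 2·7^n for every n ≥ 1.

Base cases: w_1 = 24 and 2·5^1 + 2·7^1 = 24; w_2 = 148 and 2·5^2 + 2·7^2 = 148.
Assume w_j = 2·5^j + 2·7^j for all 1 ≤ j ≤ k, where k ≥ 2.
Then w_{k+1} = 12w_k − 35w_{k−1} = 12·(2·5^k + 2·7^k) − 35·(2·5^{k−1} + 2·7^{k−1}) = 2·(12·5 − 35)5^{k−1} + 2·(12·7 − 35)7^{k−1} = 50·5^{k−1} + 98·7^{k−1} = 2·5^{k+1} + 2·7^{k+1}.
By strong induction, w_n = 2·5^n + 2·7^n for all n ≥ 1.

w_n = 2·5^n + 2·7^n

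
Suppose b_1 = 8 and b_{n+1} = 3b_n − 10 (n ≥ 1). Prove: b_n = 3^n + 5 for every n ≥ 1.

Base case: b_1 = 8, and 3^1 + 5 = 3 + 5 = 8.
Assume b_r = 3^r + 5 for some r ≥ 1.
Then b_{r+1} = 3b_r − 10 = 3·(3^r + 5) − 10 = 3^{r+1} + 15 − 10 = 3^{r+1} + 5.
Hence b_n = 3^n + 5 for every n ≥ 1, by induction.

b_n = 3^n + 5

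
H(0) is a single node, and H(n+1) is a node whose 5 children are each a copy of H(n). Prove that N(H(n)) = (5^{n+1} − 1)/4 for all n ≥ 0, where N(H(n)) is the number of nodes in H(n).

Base case: N(H(0)) = 1, and (5^{0+1} − 1)/4 = 1.
Assume N(H(m)) = (5^{m+1} − 1)/4.
Then N(H(m+1)) = 1 + 5N(H(m)) = 1 + 5·(5^{m+1} − 1)/4 = 1 + (5^{m+2} − 5)/4 = (4 + 5^{m+2} − 5)/4 = (5^{m+2} − 1)/4.
Hence N(H(n)) = (5^{n+1} − 1)/4 for every n ≥ 0, by induction.

N(H(n)) = (5^{n+1} − 1)/4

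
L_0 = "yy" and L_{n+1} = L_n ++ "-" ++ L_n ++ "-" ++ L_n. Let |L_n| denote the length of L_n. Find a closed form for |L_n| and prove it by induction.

Claim: |L_n| = 3^{n+1} − 1.

Base case: |L_0| = 2, and 3^{0+1} − 1 = 2.
Assume |L_r| = 3^{r+1} − 1.
Then |L_{r+1}| = 3|L_r| + 2 = 3(3^{r+1} − 1) + 2 = 3^{r+2} − 3 + 2 = 3^{r+2} − 1.
Hence |L_n| = 3^{n+1} − 1 for every n ≥ 0, by induction.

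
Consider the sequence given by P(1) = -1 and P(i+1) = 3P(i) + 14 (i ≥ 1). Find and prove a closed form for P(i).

Claim: P(i) = 2·3^i − 7.

Base case: P(1) = -1, and 2·3^1 − 7 = 6 − 7 = -1.
Assume P(r) = 2·3^r − 7 for some r ≥ 1.
Then P(r+1) = 3P(r) + 14 = 3·(2·3^r − 7) + 14 = 6·3^r − 21 + 14 = 2·3^{r+1} − 7.
Hence P(i) = 2·3^i − 7 for every i ≥ 1, by induction.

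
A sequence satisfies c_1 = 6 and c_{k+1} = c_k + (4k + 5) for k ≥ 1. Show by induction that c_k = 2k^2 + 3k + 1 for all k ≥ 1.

Base case: c_1 = 6, and 2·1^2 + 3·1 + 1 = 6.
Assume c_r = 2r^2 + 3r + 1.
Then c_{r+1} = c_r + (4r + 5) = (2r^2 + 3r + 1) + (4r + 5) = 2r^2 + 7r + 6,
and 2·(r+1)^2 + 3·(r+1) + 1 = 2r^2 + 7r + 6.
This completes the inductive step, so c_k = 2k^2 + 3k + 1 for all k ≥ 1.

c_k = 2k^2 + 3k + 1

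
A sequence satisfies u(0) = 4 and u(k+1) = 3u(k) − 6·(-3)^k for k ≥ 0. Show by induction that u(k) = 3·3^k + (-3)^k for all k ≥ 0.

Base case: u(0) = 4, and 3·3^0 + (-3)^0 = 3 + 1 = 4.
Assume u(j) = 3·3^j + (-3)^j for some j ≥ 0.
Then u(j+1) = 3u(j) − 6·(-3)^j = 3·(3·3^j + (-3)^j) − 6·(-3)^j = 3·3^{j+1} + 3·(-3)^j − 6·(-3)^j = 3·3^{j+1} − 3·(-3)^j = 3·3^{j+1} + (-3)^{j+1}.
So the formula holds for j+1, and by induction u(k) = 3·3^k + (-3)^k for all k ≥ 0.

u(k) = 3·3^k + (-3)^k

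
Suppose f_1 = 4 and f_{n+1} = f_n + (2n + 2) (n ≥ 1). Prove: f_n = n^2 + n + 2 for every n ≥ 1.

Base case: f_1 = 4, and 1^2 + 1 + 2 = 4.
Assume f_j = j^2 + j + 2.
Then f_{j+1} = f_j + (2j + 2) = (j^2 + j + 2) + (2j + 2) = j^2 + 3j + 4,
and (j+1)^2 + (j+1) + 2 = j^2 + 3j + 4.
Hence f_n = n^2 + n + 2 for every n ≥ 1, by induction.

f_n = n^2 + n + 2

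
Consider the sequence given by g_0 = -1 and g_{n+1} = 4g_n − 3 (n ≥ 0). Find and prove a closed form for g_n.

Claim: g_n = -2·4^n + 1.

Base case: g_0 = -1, and -2·4^0 + 1 = -2 + 1 = -1.
Assume g_k = -2·4^k + 1 for some k ≥ 0.
Then g_{k+1} = 4g_k − 3 = 4·(-2·4^k + 1) − 3 = -8·4^k + 4 − 3 = -2·4^{k+1} + 1.
So the formula holds for k+1, and by induction g_n = -2·4^n + 1 for all n ≥ 0.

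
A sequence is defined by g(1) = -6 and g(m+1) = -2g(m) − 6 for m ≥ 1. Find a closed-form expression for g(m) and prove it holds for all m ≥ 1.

Claim: g(m) = 2·(-2)^m − 2.

Base case: g(1) = -6, and 2·(-2)^1 − 2 = -4 − 2 = -6.
Assume g(r) = 2·(-2)^r − 2 for some r ≥ 1.
Then g(r+1) = -2g(r) − 6 = -2·(2·(-2)^r − 2) − 6 = -4·(-2)^r + 4 − 6 = 2·(-2)^{r+1} − 2.
So the formula holds for r+1, and by induction g(m) = 2·(-2)^m − 2 for all m ≥ 1.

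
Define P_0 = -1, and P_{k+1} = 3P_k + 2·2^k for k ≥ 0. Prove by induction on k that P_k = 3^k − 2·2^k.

Base case: P_0 = -1, and 3^0 − 2·2^0 = 1 − 2 = -1.
Assume P_j = 3^j − 2·2^j for some j ≥ 0.
Then P_{j+1} = 3P_j + 2·2^j = 3·(3^j − 2·2^j) + 2·2^j = 3^{j+1} − 6·2^j + 2·2^j = 3^{j+1} − 4·2^j = 3^{j+1} − 2·2^{j+1}.
Hence P_k = 3^k − 2·2^k for every k ≥ 0, by induction.

P_k = 3^k − 2·2^k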